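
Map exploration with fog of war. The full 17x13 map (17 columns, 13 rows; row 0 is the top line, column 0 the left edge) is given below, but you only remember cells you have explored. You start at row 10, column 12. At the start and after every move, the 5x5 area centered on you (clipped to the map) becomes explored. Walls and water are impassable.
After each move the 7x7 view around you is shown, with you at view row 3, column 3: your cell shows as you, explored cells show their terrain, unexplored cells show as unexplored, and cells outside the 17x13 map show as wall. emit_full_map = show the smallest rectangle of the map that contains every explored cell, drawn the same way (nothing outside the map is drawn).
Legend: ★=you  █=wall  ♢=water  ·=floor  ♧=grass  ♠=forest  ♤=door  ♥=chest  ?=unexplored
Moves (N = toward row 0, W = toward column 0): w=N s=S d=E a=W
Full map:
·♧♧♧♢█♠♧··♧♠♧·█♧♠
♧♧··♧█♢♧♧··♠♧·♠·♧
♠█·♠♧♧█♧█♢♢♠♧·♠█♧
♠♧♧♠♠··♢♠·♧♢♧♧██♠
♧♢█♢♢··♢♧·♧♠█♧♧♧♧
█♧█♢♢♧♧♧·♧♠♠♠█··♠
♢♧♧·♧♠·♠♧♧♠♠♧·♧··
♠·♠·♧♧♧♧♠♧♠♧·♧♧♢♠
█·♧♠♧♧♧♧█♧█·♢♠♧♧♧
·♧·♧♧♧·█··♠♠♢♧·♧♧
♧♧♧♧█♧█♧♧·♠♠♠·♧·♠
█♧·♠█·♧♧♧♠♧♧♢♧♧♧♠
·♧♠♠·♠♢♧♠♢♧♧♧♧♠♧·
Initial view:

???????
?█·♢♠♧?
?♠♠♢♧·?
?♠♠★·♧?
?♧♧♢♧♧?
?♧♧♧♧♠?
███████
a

???????
?♧█·♢♠♧
?·♠♠♢♧·
?·♠★♠·♧
?♠♧♧♢♧♧
?♢♧♧♧♧♠
███████

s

?♧█·♢♠♧
?·♠♠♢♧·
?·♠♠♠·♧
?♠♧★♢♧♧
?♢♧♧♧♧♠
███████
███████

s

?·♠♠♢♧·
?·♠♠♠·♧
?♠♧♧♢♧♧
?♢♧★♧♧♠
███████
███████
███████

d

·♠♠♢♧·?
·♠♠♠·♧?
♠♧♧♢♧♧?
♢♧♧★♧♠?
███████
███████
███████

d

♠♠♢♧·??
♠♠♠·♧·?
♧♧♢♧♧♧?
♧♧♧★♠♧?
███████
███████
███████

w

█·♢♠♧??
♠♠♢♧·♧?
♠♠♠·♧·?
♧♧♢★♧♧?
♧♧♧♧♠♧?
███████
███████

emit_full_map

♧█·♢♠♧?
·♠♠♢♧·♧
·♠♠♠·♧·
♠♧♧♢★♧♧
♢♧♧♧♧♠♧

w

???????
█·♢♠♧♧?
♠♠♢♧·♧?
♠♠♠★♧·?
♧♧♢♧♧♧?
♧♧♧♧♠♧?
███████

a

???????
♧█·♢♠♧♧
·♠♠♢♧·♧
·♠♠★·♧·
♠♧♧♢♧♧♧
♢♧♧♧♧♠♧
███████

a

???????
?♧█·♢♠♧
?·♠♠♢♧·
?·♠★♠·♧
?♠♧♧♢♧♧
?♢♧♧♧♧♠
███████

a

???????
?█♧█·♢♠
?··♠♠♢♧
?♧·★♠♠·
?♧♠♧♧♢♧
?♠♢♧♧♧♧
███████

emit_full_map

█♧█·♢♠♧♧
··♠♠♢♧·♧
♧·★♠♠·♧·
♧♠♧♧♢♧♧♧
♠♢♧♧♧♧♠♧

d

???????
█♧█·♢♠♧
··♠♠♢♧·
♧·♠★♠·♧
♧♠♧♧♢♧♧
♠♢♧♧♧♧♠
███████

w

???????
?♧♠♧·♧?
█♧█·♢♠♧
··♠★♢♧·
♧·♠♠♠·♧
♧♠♧♧♢♧♧
♠♢♧♧♧♧♠

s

?♧♠♧·♧?
█♧█·♢♠♧
··♠♠♢♧·
♧·♠★♠·♧
♧♠♧♧♢♧♧
♠♢♧♧♧♧♠
███████

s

█♧█·♢♠♧
··♠♠♢♧·
♧·♠♠♠·♧
♧♠♧★♢♧♧
♠♢♧♧♧♧♠
███████
███████

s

··♠♠♢♧·
♧·♠♠♠·♧
♧♠♧♧♢♧♧
♠♢♧★♧♧♠
███████
███████
███████

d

·♠♠♢♧·♧
·♠♠♠·♧·
♠♧♧♢♧♧♧
♢♧♧★♧♠♧
███████
███████
███████

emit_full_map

?♧♠♧·♧??
█♧█·♢♠♧♧
··♠♠♢♧·♧
♧·♠♠♠·♧·
♧♠♧♧♢♧♧♧
♠♢♧♧★♧♠♧


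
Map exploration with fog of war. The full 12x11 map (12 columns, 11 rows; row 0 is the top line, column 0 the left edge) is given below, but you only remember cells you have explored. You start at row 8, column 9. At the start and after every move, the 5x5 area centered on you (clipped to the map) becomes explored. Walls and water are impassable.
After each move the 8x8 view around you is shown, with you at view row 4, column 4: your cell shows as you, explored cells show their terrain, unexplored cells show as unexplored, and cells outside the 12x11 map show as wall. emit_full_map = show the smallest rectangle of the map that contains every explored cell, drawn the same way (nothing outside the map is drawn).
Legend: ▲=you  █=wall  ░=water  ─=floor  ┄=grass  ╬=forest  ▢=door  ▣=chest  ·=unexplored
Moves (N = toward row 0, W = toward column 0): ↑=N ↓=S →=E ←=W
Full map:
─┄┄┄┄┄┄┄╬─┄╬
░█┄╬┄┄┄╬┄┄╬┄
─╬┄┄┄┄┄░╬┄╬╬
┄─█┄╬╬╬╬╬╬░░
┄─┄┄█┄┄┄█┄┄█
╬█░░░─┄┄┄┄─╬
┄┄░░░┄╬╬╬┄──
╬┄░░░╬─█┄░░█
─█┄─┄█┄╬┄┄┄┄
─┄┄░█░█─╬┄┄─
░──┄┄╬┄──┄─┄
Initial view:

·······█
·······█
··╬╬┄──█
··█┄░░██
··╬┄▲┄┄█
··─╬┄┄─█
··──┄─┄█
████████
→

······██
······██
·╬╬┄──██
·█┄░░███
·╬┄┄▲┄██
·─╬┄┄─██
·──┄─┄██
████████

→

·····███
·····███
╬╬┄──███
█┄░░████
╬┄┄┄▲███
─╬┄┄─███
──┄─┄███
████████

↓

·····███
╬╬┄──███
█┄░░████
╬┄┄┄┄███
─╬┄┄▲███
──┄─┄███
████████
████████

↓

╬╬┄──███
█┄░░████
╬┄┄┄┄███
─╬┄┄─███
──┄─▲███
████████
████████
████████

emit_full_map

╬╬┄──
█┄░░█
╬┄┄┄┄
─╬┄┄─
──┄─▲

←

·╬╬┄──██
·█┄░░███
·╬┄┄┄┄██
·─╬┄┄─██
·──┄▲┄██
████████
████████
████████

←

··╬╬┄──█
··█┄░░██
··╬┄┄┄┄█
··─╬┄┄─█
··──▲─┄█
████████
████████
████████

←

···╬╬┄──
···█┄░░█
··┄╬┄┄┄┄
··█─╬┄┄─
··┄─▲┄─┄
████████
████████
████████

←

····╬╬┄─
····█┄░░
··█┄╬┄┄┄
··░█─╬┄┄
··╬┄▲─┄─
████████
████████
████████

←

·····╬╬┄
·····█┄░
··┄█┄╬┄┄
··█░█─╬┄
··┄╬▲──┄
████████
████████
████████

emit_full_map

···╬╬┄──
···█┄░░█
┄█┄╬┄┄┄┄
█░█─╬┄┄─
┄╬▲──┄─┄

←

······╬╬
······█┄
··─┄█┄╬┄
··░█░█─╬
··┄┄▲┄──
████████
████████
████████

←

·······╬
·······█
··┄─┄█┄╬
··┄░█░█─
··─┄▲╬┄─
████████
████████
████████

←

█·······
█·······
█·█┄─┄█┄
█·┄┄░█░█
█·──▲┄╬┄
████████
████████
████████

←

██······
██······
██─█┄─┄█
██─┄┄░█░
██░─▲┄┄╬
████████
████████
████████

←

███·····
███·····
███─█┄─┄
███─┄┄░█
███░▲─┄┄
████████
████████
████████

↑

███·····
███·····
███╬┄░░·
███─█┄─┄
███─▲┄░█
███░──┄┄
████████
████████

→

██······
██······
██╬┄░░░·
██─█┄─┄█
██─┄▲░█░
██░──┄┄╬
████████
████████

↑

██······
██······
██┄┄░░░·
██╬┄░░░·
██─█▲─┄█
██─┄┄░█░
██░──┄┄╬
████████

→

█·······
█·······
█┄┄░░░┄·
█╬┄░░░╬·
█─█┄▲┄█┄
█─┄┄░█░█
█░──┄┄╬┄
████████

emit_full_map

┄┄░░░┄·╬╬┄──
╬┄░░░╬·█┄░░█
─█┄▲┄█┄╬┄┄┄┄
─┄┄░█░█─╬┄┄─
░──┄┄╬┄──┄─┄


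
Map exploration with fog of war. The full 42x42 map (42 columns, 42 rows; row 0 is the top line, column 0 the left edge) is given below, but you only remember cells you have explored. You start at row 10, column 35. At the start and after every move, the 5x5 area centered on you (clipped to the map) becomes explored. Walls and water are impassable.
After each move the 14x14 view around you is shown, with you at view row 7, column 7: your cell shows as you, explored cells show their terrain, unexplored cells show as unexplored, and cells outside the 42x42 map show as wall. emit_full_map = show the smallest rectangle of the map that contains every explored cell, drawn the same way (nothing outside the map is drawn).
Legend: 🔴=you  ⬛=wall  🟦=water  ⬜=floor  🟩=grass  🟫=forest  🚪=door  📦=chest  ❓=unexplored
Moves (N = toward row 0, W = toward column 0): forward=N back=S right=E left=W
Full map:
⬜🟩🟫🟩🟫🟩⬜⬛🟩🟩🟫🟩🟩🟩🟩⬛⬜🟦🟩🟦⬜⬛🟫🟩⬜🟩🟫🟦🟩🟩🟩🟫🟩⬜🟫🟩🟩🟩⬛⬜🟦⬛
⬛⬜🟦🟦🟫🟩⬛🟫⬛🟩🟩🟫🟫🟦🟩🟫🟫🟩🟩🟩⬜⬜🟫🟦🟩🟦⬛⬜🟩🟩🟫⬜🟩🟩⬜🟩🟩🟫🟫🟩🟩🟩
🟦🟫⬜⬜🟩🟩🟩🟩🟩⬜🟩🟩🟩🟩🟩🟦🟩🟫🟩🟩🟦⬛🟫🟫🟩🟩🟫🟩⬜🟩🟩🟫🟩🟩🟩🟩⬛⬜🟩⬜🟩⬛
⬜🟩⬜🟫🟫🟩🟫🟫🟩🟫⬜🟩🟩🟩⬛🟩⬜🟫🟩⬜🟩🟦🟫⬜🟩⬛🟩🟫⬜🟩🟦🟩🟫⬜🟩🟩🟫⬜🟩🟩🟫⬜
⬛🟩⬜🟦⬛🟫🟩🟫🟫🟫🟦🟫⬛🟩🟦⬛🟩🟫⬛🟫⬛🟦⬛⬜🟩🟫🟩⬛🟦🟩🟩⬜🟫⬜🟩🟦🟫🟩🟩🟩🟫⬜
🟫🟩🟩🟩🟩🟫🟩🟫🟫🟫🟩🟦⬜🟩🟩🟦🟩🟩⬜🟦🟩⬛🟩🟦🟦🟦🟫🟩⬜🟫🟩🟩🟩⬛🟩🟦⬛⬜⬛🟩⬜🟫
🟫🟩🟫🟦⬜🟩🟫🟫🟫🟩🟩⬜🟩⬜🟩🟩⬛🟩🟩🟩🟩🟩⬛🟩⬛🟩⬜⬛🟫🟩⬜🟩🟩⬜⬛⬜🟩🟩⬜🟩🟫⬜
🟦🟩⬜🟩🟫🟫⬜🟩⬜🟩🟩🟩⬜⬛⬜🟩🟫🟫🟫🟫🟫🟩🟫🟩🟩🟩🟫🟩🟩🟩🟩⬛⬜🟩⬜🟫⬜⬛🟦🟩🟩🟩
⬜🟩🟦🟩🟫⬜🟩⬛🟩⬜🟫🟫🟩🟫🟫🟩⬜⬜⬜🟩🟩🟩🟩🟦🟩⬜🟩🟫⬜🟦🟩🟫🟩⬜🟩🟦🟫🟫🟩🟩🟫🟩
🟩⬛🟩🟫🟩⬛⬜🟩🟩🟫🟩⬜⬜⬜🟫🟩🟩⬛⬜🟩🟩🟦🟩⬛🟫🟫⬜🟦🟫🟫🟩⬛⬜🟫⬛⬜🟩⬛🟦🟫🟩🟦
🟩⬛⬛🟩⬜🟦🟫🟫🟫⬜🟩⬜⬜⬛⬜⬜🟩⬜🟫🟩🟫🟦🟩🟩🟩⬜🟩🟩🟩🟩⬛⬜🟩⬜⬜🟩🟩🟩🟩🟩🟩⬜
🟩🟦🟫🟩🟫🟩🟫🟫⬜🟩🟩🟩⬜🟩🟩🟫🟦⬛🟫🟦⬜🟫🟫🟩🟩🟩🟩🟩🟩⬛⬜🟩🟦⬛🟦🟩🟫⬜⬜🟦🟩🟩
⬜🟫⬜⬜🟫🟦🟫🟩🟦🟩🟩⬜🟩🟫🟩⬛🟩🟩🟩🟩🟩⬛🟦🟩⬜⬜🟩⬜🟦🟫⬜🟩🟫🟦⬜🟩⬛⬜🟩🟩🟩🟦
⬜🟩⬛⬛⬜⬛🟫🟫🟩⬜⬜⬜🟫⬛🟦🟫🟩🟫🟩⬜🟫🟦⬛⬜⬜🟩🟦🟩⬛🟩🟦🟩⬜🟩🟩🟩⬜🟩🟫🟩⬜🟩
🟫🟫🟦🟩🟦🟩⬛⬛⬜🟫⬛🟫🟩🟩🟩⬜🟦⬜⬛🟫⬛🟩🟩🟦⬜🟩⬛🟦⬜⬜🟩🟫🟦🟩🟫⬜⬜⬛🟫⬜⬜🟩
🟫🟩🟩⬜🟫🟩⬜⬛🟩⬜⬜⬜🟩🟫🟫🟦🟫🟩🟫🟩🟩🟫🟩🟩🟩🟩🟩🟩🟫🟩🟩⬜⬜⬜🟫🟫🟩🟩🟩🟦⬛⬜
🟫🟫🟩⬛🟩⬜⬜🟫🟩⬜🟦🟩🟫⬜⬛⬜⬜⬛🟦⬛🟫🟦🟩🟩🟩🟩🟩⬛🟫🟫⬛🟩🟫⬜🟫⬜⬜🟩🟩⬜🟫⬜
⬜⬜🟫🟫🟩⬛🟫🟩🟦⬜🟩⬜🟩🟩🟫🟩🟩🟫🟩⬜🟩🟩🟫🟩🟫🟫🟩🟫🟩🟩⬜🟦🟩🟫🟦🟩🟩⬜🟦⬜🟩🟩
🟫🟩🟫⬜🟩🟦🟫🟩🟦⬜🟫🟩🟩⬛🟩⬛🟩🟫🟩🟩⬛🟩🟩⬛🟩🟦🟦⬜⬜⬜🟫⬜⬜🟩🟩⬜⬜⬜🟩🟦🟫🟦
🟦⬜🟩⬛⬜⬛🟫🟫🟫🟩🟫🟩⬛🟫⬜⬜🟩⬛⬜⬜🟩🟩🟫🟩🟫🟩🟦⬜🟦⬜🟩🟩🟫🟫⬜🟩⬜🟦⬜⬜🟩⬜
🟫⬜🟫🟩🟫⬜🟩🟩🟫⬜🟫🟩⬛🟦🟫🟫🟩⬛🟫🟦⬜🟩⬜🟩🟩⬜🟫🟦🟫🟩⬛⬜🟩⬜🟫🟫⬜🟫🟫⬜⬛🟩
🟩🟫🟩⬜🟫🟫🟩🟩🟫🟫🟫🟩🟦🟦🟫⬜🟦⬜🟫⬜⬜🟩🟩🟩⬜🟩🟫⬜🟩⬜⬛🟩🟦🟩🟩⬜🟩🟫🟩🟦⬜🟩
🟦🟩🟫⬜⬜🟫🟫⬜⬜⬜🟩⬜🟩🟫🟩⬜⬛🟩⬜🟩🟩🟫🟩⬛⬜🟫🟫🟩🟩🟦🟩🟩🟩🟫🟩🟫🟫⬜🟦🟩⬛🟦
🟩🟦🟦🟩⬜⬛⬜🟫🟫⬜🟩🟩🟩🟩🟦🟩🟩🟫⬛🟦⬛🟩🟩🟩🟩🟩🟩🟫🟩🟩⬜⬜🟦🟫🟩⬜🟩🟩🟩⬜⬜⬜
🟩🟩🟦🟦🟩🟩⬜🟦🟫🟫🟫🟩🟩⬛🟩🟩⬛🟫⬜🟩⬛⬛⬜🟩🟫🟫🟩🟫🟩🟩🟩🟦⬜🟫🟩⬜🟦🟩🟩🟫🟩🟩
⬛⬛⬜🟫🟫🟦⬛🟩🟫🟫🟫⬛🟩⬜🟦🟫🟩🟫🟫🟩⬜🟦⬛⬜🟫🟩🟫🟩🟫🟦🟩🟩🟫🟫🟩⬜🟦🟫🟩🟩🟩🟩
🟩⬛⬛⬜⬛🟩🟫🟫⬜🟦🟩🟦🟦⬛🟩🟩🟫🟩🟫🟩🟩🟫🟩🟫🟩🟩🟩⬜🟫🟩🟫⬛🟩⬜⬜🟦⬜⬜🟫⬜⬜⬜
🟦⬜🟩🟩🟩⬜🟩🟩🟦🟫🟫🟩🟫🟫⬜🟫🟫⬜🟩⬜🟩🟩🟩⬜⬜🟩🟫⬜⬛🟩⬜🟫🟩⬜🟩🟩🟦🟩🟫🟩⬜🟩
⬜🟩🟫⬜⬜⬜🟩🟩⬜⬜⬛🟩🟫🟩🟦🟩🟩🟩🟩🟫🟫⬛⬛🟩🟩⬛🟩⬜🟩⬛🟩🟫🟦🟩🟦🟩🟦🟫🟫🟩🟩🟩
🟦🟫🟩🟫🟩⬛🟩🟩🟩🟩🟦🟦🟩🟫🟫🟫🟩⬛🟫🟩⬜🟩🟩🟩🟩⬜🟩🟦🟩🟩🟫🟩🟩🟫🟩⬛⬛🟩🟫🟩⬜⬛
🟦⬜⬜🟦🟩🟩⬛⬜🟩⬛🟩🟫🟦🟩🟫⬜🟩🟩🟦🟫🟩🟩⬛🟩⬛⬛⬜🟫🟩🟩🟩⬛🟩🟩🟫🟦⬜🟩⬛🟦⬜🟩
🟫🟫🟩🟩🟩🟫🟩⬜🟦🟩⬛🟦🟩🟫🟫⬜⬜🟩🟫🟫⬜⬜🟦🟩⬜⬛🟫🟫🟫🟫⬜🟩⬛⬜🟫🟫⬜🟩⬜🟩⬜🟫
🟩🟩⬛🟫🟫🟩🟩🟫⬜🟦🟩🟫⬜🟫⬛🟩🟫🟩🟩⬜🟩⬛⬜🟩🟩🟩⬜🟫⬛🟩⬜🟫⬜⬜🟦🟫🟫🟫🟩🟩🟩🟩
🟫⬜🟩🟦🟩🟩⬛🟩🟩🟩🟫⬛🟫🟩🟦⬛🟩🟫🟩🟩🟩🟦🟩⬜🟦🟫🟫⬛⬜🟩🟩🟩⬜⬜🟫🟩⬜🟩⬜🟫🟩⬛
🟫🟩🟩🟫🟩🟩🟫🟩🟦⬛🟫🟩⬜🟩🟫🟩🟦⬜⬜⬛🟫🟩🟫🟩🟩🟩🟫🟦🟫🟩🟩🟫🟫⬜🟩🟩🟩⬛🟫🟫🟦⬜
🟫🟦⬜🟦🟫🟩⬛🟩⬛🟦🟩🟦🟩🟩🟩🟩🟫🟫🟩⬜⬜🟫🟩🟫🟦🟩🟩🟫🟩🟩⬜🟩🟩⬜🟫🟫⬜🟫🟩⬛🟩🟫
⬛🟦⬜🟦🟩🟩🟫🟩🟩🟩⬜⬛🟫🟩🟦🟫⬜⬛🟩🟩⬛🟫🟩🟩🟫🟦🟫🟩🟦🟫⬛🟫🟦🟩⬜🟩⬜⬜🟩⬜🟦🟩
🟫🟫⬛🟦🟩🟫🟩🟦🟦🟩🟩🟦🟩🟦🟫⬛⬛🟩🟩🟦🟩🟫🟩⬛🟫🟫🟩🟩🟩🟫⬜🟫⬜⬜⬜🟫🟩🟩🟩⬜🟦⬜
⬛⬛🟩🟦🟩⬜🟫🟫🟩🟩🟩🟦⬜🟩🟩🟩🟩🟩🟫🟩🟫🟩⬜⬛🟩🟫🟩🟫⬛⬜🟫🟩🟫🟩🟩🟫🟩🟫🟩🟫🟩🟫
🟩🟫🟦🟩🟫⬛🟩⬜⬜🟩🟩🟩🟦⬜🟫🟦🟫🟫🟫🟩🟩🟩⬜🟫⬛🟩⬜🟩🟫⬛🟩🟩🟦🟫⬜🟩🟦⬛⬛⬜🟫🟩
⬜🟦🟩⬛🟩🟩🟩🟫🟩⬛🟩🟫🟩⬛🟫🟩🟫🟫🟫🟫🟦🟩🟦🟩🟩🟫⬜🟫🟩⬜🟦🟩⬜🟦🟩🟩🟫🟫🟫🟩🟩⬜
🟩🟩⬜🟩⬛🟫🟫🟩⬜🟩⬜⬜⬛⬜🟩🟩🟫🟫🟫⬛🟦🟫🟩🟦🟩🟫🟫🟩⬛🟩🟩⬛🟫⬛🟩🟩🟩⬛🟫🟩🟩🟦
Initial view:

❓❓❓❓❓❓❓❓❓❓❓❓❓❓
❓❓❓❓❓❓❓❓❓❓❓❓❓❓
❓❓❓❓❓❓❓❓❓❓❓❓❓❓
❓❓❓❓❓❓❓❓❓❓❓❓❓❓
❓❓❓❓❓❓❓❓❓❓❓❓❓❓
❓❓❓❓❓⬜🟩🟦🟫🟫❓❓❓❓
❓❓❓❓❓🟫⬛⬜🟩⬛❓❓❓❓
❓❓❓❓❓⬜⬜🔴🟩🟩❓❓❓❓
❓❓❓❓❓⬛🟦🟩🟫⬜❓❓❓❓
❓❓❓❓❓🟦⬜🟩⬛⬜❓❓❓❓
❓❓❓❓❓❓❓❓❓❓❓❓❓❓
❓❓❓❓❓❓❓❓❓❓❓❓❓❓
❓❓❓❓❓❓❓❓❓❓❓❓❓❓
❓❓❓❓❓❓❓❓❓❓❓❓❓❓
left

❓❓❓❓❓❓❓❓❓❓❓❓❓❓
❓❓❓❓❓❓❓❓❓❓❓❓❓❓
❓❓❓❓❓❓❓❓❓❓❓❓❓❓
❓❓❓❓❓❓❓❓❓❓❓❓❓❓
❓❓❓❓❓❓❓❓❓❓❓❓❓❓
❓❓❓❓❓🟩⬜🟩🟦🟫🟫❓❓❓
❓❓❓❓❓⬜🟫⬛⬜🟩⬛❓❓❓
❓❓❓❓❓🟩⬜🔴🟩🟩🟩❓❓❓
❓❓❓❓❓🟦⬛🟦🟩🟫⬜❓❓❓
❓❓❓❓❓🟫🟦⬜🟩⬛⬜❓❓❓
❓❓❓❓❓❓❓❓❓❓❓❓❓❓
❓❓❓❓❓❓❓❓❓❓❓❓❓❓
❓❓❓❓❓❓❓❓❓❓❓❓❓❓
❓❓❓❓❓❓❓❓❓❓❓❓❓❓

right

❓❓❓❓❓❓❓❓❓❓❓❓❓❓
❓❓❓❓❓❓❓❓❓❓❓❓❓❓
❓❓❓❓❓❓❓❓❓❓❓❓❓❓
❓❓❓❓❓❓❓❓❓❓❓❓❓❓
❓❓❓❓❓❓❓❓❓❓❓❓❓❓
❓❓❓❓🟩⬜🟩🟦🟫🟫❓❓❓❓
❓❓❓❓⬜🟫⬛⬜🟩⬛❓❓❓❓
❓❓❓❓🟩⬜⬜🔴🟩🟩❓❓❓❓
❓❓❓❓🟦⬛🟦🟩🟫⬜❓❓❓❓
❓❓❓❓🟫🟦⬜🟩⬛⬜❓❓❓❓
❓❓❓❓❓❓❓❓❓❓❓❓❓❓
❓❓❓❓❓❓❓❓❓❓❓❓❓❓
❓❓❓❓❓❓❓❓❓❓❓❓❓❓
❓❓❓❓❓❓❓❓❓❓❓❓❓❓

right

❓❓❓❓❓❓❓❓❓❓❓❓❓⬛
❓❓❓❓❓❓❓❓❓❓❓❓❓⬛
❓❓❓❓❓❓❓❓❓❓❓❓❓⬛
❓❓❓❓❓❓❓❓❓❓❓❓❓⬛
❓❓❓❓❓❓❓❓❓❓❓❓❓⬛
❓❓❓🟩⬜🟩🟦🟫🟫🟩❓❓❓⬛
❓❓❓⬜🟫⬛⬜🟩⬛🟦❓❓❓⬛
❓❓❓🟩⬜⬜🟩🔴🟩🟩❓❓❓⬛
❓❓❓🟦⬛🟦🟩🟫⬜⬜❓❓❓⬛
❓❓❓🟫🟦⬜🟩⬛⬜🟩❓❓❓⬛
❓❓❓❓❓❓❓❓❓❓❓❓❓⬛
❓❓❓❓❓❓❓❓❓❓❓❓❓⬛
❓❓❓❓❓❓❓❓❓❓❓❓❓⬛
❓❓❓❓❓❓❓❓❓❓❓❓❓⬛

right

❓❓❓❓❓❓❓❓❓❓❓❓⬛⬛
❓❓❓❓❓❓❓❓❓❓❓❓⬛⬛
❓❓❓❓❓❓❓❓❓❓❓❓⬛⬛
❓❓❓❓❓❓❓❓❓❓❓❓⬛⬛
❓❓❓❓❓❓❓❓❓❓❓❓⬛⬛
❓❓🟩⬜🟩🟦🟫🟫🟩🟩❓❓⬛⬛
❓❓⬜🟫⬛⬜🟩⬛🟦🟫❓❓⬛⬛
❓❓🟩⬜⬜🟩🟩🔴🟩🟩❓❓⬛⬛
❓❓🟦⬛🟦🟩🟫⬜⬜🟦❓❓⬛⬛
❓❓🟫🟦⬜🟩⬛⬜🟩🟩❓❓⬛⬛
❓❓❓❓❓❓❓❓❓❓❓❓⬛⬛
❓❓❓❓❓❓❓❓❓❓❓❓⬛⬛
❓❓❓❓❓❓❓❓❓❓❓❓⬛⬛
❓❓❓❓❓❓❓❓❓❓❓❓⬛⬛

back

❓❓❓❓❓❓❓❓❓❓❓❓⬛⬛
❓❓❓❓❓❓❓❓❓❓❓❓⬛⬛
❓❓❓❓❓❓❓❓❓❓❓❓⬛⬛
❓❓❓❓❓❓❓❓❓❓❓❓⬛⬛
❓❓🟩⬜🟩🟦🟫🟫🟩🟩❓❓⬛⬛
❓❓⬜🟫⬛⬜🟩⬛🟦🟫❓❓⬛⬛
❓❓🟩⬜⬜🟩🟩🟩🟩🟩❓❓⬛⬛
❓❓🟦⬛🟦🟩🟫🔴⬜🟦❓❓⬛⬛
❓❓🟫🟦⬜🟩⬛⬜🟩🟩❓❓⬛⬛
❓❓❓❓❓🟩⬜🟩🟫🟩❓❓⬛⬛
❓❓❓❓❓❓❓❓❓❓❓❓⬛⬛
❓❓❓❓❓❓❓❓❓❓❓❓⬛⬛
❓❓❓❓❓❓❓❓❓❓❓❓⬛⬛
❓❓❓❓❓❓❓❓❓❓❓❓⬛⬛

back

❓❓❓❓❓❓❓❓❓❓❓❓⬛⬛
❓❓❓❓❓❓❓❓❓❓❓❓⬛⬛
❓❓❓❓❓❓❓❓❓❓❓❓⬛⬛
❓❓🟩⬜🟩🟦🟫🟫🟩🟩❓❓⬛⬛
❓❓⬜🟫⬛⬜🟩⬛🟦🟫❓❓⬛⬛
❓❓🟩⬜⬜🟩🟩🟩🟩🟩❓❓⬛⬛
❓❓🟦⬛🟦🟩🟫⬜⬜🟦❓❓⬛⬛
❓❓🟫🟦⬜🟩⬛🔴🟩🟩❓❓⬛⬛
❓❓❓❓❓🟩⬜🟩🟫🟩❓❓⬛⬛
❓❓❓❓❓⬜⬜⬛🟫⬜❓❓⬛⬛
❓❓❓❓❓❓❓❓❓❓❓❓⬛⬛
❓❓❓❓❓❓❓❓❓❓❓❓⬛⬛
❓❓❓❓❓❓❓❓❓❓❓❓⬛⬛
❓❓❓❓❓❓❓❓❓❓❓❓⬛⬛

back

❓❓❓❓❓❓❓❓❓❓❓❓⬛⬛
❓❓❓❓❓❓❓❓❓❓❓❓⬛⬛
❓❓🟩⬜🟩🟦🟫🟫🟩🟩❓❓⬛⬛
❓❓⬜🟫⬛⬜🟩⬛🟦🟫❓❓⬛⬛
❓❓🟩⬜⬜🟩🟩🟩🟩🟩❓❓⬛⬛
❓❓🟦⬛🟦🟩🟫⬜⬜🟦❓❓⬛⬛
❓❓🟫🟦⬜🟩⬛⬜🟩🟩❓❓⬛⬛
❓❓❓❓❓🟩⬜🔴🟫🟩❓❓⬛⬛
❓❓❓❓❓⬜⬜⬛🟫⬜❓❓⬛⬛
❓❓❓❓❓🟫🟩🟩🟩🟦❓❓⬛⬛
❓❓❓❓❓❓❓❓❓❓❓❓⬛⬛
❓❓❓❓❓❓❓❓❓❓❓❓⬛⬛
❓❓❓❓❓❓❓❓❓❓❓❓⬛⬛
❓❓❓❓❓❓❓❓❓❓❓❓⬛⬛

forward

❓❓❓❓❓❓❓❓❓❓❓❓⬛⬛
❓❓❓❓❓❓❓❓❓❓❓❓⬛⬛
❓❓❓❓❓❓❓❓❓❓❓❓⬛⬛
❓❓🟩⬜🟩🟦🟫🟫🟩🟩❓❓⬛⬛
❓❓⬜🟫⬛⬜🟩⬛🟦🟫❓❓⬛⬛
❓❓🟩⬜⬜🟩🟩🟩🟩🟩❓❓⬛⬛
❓❓🟦⬛🟦🟩🟫⬜⬜🟦❓❓⬛⬛
❓❓🟫🟦⬜🟩⬛🔴🟩🟩❓❓⬛⬛
❓❓❓❓❓🟩⬜🟩🟫🟩❓❓⬛⬛
❓❓❓❓❓⬜⬜⬛🟫⬜❓❓⬛⬛
❓❓❓❓❓🟫🟩🟩🟩🟦❓❓⬛⬛
❓❓❓❓❓❓❓❓❓❓❓❓⬛⬛
❓❓❓❓❓❓❓❓❓❓❓❓⬛⬛
❓❓❓❓❓❓❓❓❓❓❓❓⬛⬛

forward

❓❓❓❓❓❓❓❓❓❓❓❓⬛⬛
❓❓❓❓❓❓❓❓❓❓❓❓⬛⬛
❓❓❓❓❓❓❓❓❓❓❓❓⬛⬛
❓❓❓❓❓❓❓❓❓❓❓❓⬛⬛
❓❓🟩⬜🟩🟦🟫🟫🟩🟩❓❓⬛⬛
❓❓⬜🟫⬛⬜🟩⬛🟦🟫❓❓⬛⬛
❓❓🟩⬜⬜🟩🟩🟩🟩🟩❓❓⬛⬛
❓❓🟦⬛🟦🟩🟫🔴⬜🟦❓❓⬛⬛
❓❓🟫🟦⬜🟩⬛⬜🟩🟩❓❓⬛⬛
❓❓❓❓❓🟩⬜🟩🟫🟩❓❓⬛⬛
❓❓❓❓❓⬜⬜⬛🟫⬜❓❓⬛⬛
❓❓❓❓❓🟫🟩🟩🟩🟦❓❓⬛⬛
❓❓❓❓❓❓❓❓❓❓❓❓⬛⬛
❓❓❓❓❓❓❓❓❓❓❓❓⬛⬛

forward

❓❓❓❓❓❓❓❓❓❓❓❓⬛⬛
❓❓❓❓❓❓❓❓❓❓❓❓⬛⬛
❓❓❓❓❓❓❓❓❓❓❓❓⬛⬛
❓❓❓❓❓❓❓❓❓❓❓❓⬛⬛
❓❓❓❓❓❓❓❓❓❓❓❓⬛⬛
❓❓🟩⬜🟩🟦🟫🟫🟩🟩❓❓⬛⬛
❓❓⬜🟫⬛⬜🟩⬛🟦🟫❓❓⬛⬛
❓❓🟩⬜⬜🟩🟩🔴🟩🟩❓❓⬛⬛
❓❓🟦⬛🟦🟩🟫⬜⬜🟦❓❓⬛⬛
❓❓🟫🟦⬜🟩⬛⬜🟩🟩❓❓⬛⬛
❓❓❓❓❓🟩⬜🟩🟫🟩❓❓⬛⬛
❓❓❓❓❓⬜⬜⬛🟫⬜❓❓⬛⬛
❓❓❓❓❓🟫🟩🟩🟩🟦❓❓⬛⬛
❓❓❓❓❓❓❓❓❓❓❓❓⬛⬛

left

❓❓❓❓❓❓❓❓❓❓❓❓❓⬛
❓❓❓❓❓❓❓❓❓❓❓❓❓⬛
❓❓❓❓❓❓❓❓❓❓❓❓❓⬛
❓❓❓❓❓❓❓❓❓❓❓❓❓⬛
❓❓❓❓❓❓❓❓❓❓❓❓❓⬛
❓❓❓🟩⬜🟩🟦🟫🟫🟩🟩❓❓⬛
❓❓❓⬜🟫⬛⬜🟩⬛🟦🟫❓❓⬛
❓❓❓🟩⬜⬜🟩🔴🟩🟩🟩❓❓⬛
❓❓❓🟦⬛🟦🟩🟫⬜⬜🟦❓❓⬛
❓❓❓🟫🟦⬜🟩⬛⬜🟩🟩❓❓⬛
❓❓❓❓❓❓🟩⬜🟩🟫🟩❓❓⬛
❓❓❓❓❓❓⬜⬜⬛🟫⬜❓❓⬛
❓❓❓❓❓❓🟫🟩🟩🟩🟦❓❓⬛
❓❓❓❓❓❓❓❓❓❓❓❓❓⬛

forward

❓❓❓❓❓❓❓❓❓❓❓❓❓⬛
❓❓❓❓❓❓❓❓❓❓❓❓❓⬛
❓❓❓❓❓❓❓❓❓❓❓❓❓⬛
❓❓❓❓❓❓❓❓❓❓❓❓❓⬛
❓❓❓❓❓❓❓❓❓❓❓❓❓⬛
❓❓❓❓❓⬜🟫⬜⬛🟦❓❓❓⬛
❓❓❓🟩⬜🟩🟦🟫🟫🟩🟩❓❓⬛
❓❓❓⬜🟫⬛⬜🔴⬛🟦🟫❓❓⬛
❓❓❓🟩⬜⬜🟩🟩🟩🟩🟩❓❓⬛
❓❓❓🟦⬛🟦🟩🟫⬜⬜🟦❓❓⬛
❓❓❓🟫🟦⬜🟩⬛⬜🟩🟩❓❓⬛
❓❓❓❓❓❓🟩⬜🟩🟫🟩❓❓⬛
❓❓❓❓❓❓⬜⬜⬛🟫⬜❓❓⬛
❓❓❓❓❓❓🟫🟩🟩🟩🟦❓❓⬛

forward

❓❓❓❓❓❓❓❓❓❓❓❓❓⬛
❓❓❓❓❓❓❓❓❓❓❓❓❓⬛
❓❓❓❓❓❓❓❓❓❓❓❓❓⬛
❓❓❓❓❓❓❓❓❓❓❓❓❓⬛
❓❓❓❓❓❓❓❓❓❓❓❓❓⬛
❓❓❓❓❓⬛⬜🟩🟩⬜❓❓❓⬛
❓❓❓❓❓⬜🟫⬜⬛🟦❓❓❓⬛
❓❓❓🟩⬜🟩🟦🔴🟫🟩🟩❓❓⬛
❓❓❓⬜🟫⬛⬜🟩⬛🟦🟫❓❓⬛
❓❓❓🟩⬜⬜🟩🟩🟩🟩🟩❓❓⬛
❓❓❓🟦⬛🟦🟩🟫⬜⬜🟦❓❓⬛
❓❓❓🟫🟦⬜🟩⬛⬜🟩🟩❓❓⬛
❓❓❓❓❓❓🟩⬜🟩🟫🟩❓❓⬛
❓❓❓❓❓❓⬜⬜⬛🟫⬜❓❓⬛

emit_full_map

❓❓⬛⬜🟩🟩⬜❓
❓❓⬜🟫⬜⬛🟦❓
🟩⬜🟩🟦🔴🟫🟩🟩
⬜🟫⬛⬜🟩⬛🟦🟫
🟩⬜⬜🟩🟩🟩🟩🟩
🟦⬛🟦🟩🟫⬜⬜🟦
🟫🟦⬜🟩⬛⬜🟩🟩
❓❓❓🟩⬜🟩🟫🟩
❓❓❓⬜⬜⬛🟫⬜
❓❓❓🟫🟩🟩🟩🟦

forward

❓❓❓❓❓❓❓❓❓❓❓❓❓⬛
❓❓❓❓❓❓❓❓❓❓❓❓❓⬛
❓❓❓❓❓❓❓❓❓❓❓❓❓⬛
❓❓❓❓❓❓❓❓❓❓❓❓❓⬛
❓❓❓❓❓❓❓❓❓❓❓❓❓⬛
❓❓❓❓❓🟩🟦⬛⬜⬛❓❓❓⬛
❓❓❓❓❓⬛⬜🟩🟩⬜❓❓❓⬛
❓❓❓❓❓⬜🟫🔴⬛🟦❓❓❓⬛
❓❓❓🟩⬜🟩🟦🟫🟫🟩🟩❓❓⬛
❓❓❓⬜🟫⬛⬜🟩⬛🟦🟫❓❓⬛
❓❓❓🟩⬜⬜🟩🟩🟩🟩🟩❓❓⬛
❓❓❓🟦⬛🟦🟩🟫⬜⬜🟦❓❓⬛
❓❓❓🟫🟦⬜🟩⬛⬜🟩🟩❓❓⬛
❓❓❓❓❓❓🟩⬜🟩🟫🟩❓❓⬛

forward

⬛⬛⬛⬛⬛⬛⬛⬛⬛⬛⬛⬛⬛⬛
❓❓❓❓❓❓❓❓❓❓❓❓❓⬛
❓❓❓❓❓❓❓❓❓❓❓❓❓⬛
❓❓❓❓❓❓❓❓❓❓❓❓❓⬛
❓❓❓❓❓❓❓❓❓❓❓❓❓⬛
❓❓❓❓❓🟩🟦🟫🟩🟩❓❓❓⬛
❓❓❓❓❓🟩🟦⬛⬜⬛❓❓❓⬛
❓❓❓❓❓⬛⬜🔴🟩⬜❓❓❓⬛
❓❓❓❓❓⬜🟫⬜⬛🟦❓❓❓⬛
❓❓❓🟩⬜🟩🟦🟫🟫🟩🟩❓❓⬛
❓❓❓⬜🟫⬛⬜🟩⬛🟦🟫❓❓⬛
❓❓❓🟩⬜⬜🟩🟩🟩🟩🟩❓❓⬛
❓❓❓🟦⬛🟦🟩🟫⬜⬜🟦❓❓⬛
❓❓❓🟫🟦⬜🟩⬛⬜🟩🟩❓❓⬛

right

⬛⬛⬛⬛⬛⬛⬛⬛⬛⬛⬛⬛⬛⬛
❓❓❓❓❓❓❓❓❓❓❓❓⬛⬛
❓❓❓❓❓❓❓❓❓❓❓❓⬛⬛
❓❓❓❓❓❓❓❓❓❓❓❓⬛⬛
❓❓❓❓❓❓❓❓❓❓❓❓⬛⬛
❓❓❓❓🟩🟦🟫🟩🟩🟩❓❓⬛⬛
❓❓❓❓🟩🟦⬛⬜⬛🟩❓❓⬛⬛
❓❓❓❓⬛⬜🟩🔴⬜🟩❓❓⬛⬛
❓❓❓❓⬜🟫⬜⬛🟦🟩❓❓⬛⬛
❓❓🟩⬜🟩🟦🟫🟫🟩🟩❓❓⬛⬛
❓❓⬜🟫⬛⬜🟩⬛🟦🟫❓❓⬛⬛
❓❓🟩⬜⬜🟩🟩🟩🟩🟩❓❓⬛⬛
❓❓🟦⬛🟦🟩🟫⬜⬜🟦❓❓⬛⬛
❓❓🟫🟦⬜🟩⬛⬜🟩🟩❓❓⬛⬛

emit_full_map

❓❓🟩🟦🟫🟩🟩🟩
❓❓🟩🟦⬛⬜⬛🟩
❓❓⬛⬜🟩🔴⬜🟩
❓❓⬜🟫⬜⬛🟦🟩
🟩⬜🟩🟦🟫🟫🟩🟩
⬜🟫⬛⬜🟩⬛🟦🟫
🟩⬜⬜🟩🟩🟩🟩🟩
🟦⬛🟦🟩🟫⬜⬜🟦
🟫🟦⬜🟩⬛⬜🟩🟩
❓❓❓🟩⬜🟩🟫🟩
❓❓❓⬜⬜⬛🟫⬜
❓❓❓🟫🟩🟩🟩🟦


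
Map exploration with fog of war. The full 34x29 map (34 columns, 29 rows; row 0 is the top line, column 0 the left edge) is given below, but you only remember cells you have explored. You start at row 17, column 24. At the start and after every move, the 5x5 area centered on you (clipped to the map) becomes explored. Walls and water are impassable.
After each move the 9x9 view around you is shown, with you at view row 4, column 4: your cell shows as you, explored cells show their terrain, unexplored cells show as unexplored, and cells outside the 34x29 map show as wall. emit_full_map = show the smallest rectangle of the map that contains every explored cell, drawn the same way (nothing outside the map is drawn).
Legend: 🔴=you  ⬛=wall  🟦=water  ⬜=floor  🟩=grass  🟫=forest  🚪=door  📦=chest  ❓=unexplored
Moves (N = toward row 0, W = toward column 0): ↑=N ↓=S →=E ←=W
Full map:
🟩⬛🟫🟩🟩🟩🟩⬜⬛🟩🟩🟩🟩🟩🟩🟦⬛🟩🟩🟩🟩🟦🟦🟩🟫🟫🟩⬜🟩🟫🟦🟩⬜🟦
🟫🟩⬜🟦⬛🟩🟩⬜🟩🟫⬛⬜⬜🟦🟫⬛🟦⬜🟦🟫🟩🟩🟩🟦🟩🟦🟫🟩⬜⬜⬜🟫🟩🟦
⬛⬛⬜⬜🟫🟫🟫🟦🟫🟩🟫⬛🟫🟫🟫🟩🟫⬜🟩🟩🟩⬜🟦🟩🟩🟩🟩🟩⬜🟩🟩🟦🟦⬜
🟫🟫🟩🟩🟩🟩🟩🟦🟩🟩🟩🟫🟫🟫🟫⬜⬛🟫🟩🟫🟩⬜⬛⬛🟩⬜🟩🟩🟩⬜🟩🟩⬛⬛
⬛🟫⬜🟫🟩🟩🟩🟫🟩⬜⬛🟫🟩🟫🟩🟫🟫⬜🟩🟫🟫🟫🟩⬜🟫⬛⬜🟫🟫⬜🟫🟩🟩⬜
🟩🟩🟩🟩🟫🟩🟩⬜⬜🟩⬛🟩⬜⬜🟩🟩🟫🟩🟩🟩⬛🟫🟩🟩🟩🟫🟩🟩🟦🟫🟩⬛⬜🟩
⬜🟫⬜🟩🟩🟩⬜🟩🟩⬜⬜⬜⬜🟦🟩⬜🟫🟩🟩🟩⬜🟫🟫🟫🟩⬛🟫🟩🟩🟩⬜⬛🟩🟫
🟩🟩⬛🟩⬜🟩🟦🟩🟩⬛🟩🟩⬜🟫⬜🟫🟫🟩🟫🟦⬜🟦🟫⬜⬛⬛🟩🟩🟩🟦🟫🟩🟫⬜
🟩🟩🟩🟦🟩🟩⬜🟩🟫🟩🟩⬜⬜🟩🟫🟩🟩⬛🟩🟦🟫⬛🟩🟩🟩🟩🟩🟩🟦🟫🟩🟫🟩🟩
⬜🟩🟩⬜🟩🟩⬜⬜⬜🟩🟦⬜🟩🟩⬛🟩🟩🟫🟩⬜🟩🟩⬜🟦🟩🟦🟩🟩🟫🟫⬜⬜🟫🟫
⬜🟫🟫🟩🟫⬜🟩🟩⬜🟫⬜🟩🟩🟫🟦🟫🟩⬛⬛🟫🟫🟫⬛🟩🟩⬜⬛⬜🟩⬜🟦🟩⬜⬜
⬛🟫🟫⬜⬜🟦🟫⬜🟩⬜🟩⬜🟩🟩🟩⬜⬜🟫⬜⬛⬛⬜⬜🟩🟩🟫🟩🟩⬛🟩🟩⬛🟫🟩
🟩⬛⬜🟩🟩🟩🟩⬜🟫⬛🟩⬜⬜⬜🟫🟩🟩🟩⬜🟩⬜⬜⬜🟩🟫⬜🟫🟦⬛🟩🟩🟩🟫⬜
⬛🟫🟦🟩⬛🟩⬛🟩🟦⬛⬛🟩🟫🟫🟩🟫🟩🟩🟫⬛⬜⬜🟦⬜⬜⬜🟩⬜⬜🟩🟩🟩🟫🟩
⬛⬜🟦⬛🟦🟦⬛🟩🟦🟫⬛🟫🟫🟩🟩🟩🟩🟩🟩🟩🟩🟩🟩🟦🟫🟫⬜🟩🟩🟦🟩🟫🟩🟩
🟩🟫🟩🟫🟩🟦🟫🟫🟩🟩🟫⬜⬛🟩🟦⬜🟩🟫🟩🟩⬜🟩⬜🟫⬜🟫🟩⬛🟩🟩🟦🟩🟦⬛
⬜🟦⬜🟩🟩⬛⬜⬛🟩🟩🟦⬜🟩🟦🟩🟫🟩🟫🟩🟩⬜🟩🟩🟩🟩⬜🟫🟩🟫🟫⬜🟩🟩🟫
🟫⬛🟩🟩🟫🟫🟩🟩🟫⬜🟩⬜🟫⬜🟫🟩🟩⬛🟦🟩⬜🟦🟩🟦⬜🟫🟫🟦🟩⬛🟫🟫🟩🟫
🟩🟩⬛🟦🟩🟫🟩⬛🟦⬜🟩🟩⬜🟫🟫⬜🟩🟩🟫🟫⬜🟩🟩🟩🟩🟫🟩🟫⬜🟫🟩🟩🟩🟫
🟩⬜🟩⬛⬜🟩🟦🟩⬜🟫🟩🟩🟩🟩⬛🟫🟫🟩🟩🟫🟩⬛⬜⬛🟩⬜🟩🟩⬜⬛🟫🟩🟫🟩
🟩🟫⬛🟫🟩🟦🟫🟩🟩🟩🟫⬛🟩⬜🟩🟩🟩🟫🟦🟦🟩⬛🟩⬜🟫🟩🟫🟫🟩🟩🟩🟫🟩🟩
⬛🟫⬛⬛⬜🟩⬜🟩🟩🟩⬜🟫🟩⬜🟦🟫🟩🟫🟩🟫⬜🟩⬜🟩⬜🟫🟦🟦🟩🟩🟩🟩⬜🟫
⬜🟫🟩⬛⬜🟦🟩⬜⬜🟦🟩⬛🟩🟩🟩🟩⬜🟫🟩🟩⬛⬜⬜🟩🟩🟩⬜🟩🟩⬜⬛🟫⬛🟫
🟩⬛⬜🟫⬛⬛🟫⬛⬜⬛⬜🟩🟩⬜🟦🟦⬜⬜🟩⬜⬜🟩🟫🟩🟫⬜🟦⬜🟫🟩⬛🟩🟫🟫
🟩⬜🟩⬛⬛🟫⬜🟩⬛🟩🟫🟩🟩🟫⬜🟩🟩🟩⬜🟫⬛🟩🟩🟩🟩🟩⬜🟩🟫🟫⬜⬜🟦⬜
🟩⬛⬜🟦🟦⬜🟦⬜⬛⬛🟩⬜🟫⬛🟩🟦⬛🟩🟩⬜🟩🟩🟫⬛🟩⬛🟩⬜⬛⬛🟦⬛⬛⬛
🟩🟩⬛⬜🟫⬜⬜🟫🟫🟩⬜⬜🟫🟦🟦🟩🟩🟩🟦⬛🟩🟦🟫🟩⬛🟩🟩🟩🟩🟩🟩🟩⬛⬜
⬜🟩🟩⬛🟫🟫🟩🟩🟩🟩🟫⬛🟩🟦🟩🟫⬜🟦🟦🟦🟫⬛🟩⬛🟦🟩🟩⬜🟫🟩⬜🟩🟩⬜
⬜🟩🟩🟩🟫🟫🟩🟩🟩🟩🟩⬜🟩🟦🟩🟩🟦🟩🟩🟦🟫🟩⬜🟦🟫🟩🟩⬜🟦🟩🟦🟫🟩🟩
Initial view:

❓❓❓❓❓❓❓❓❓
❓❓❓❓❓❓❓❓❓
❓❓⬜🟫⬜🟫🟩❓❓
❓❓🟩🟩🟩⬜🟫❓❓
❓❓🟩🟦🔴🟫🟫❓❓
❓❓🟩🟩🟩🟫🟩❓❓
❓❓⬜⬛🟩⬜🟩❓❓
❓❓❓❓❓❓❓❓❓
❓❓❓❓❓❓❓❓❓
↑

❓❓❓❓❓❓❓❓❓
❓❓❓❓❓❓❓❓❓
❓❓🟩🟦🟫🟫⬜❓❓
❓❓⬜🟫⬜🟫🟩❓❓
❓❓🟩🟩🔴⬜🟫❓❓
❓❓🟩🟦⬜🟫🟫❓❓
❓❓🟩🟩🟩🟫🟩❓❓
❓❓⬜⬛🟩⬜🟩❓❓
❓❓❓❓❓❓❓❓❓

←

❓❓❓❓❓❓❓❓❓
❓❓❓❓❓❓❓❓❓
❓❓🟩🟩🟦🟫🟫⬜❓
❓❓🟩⬜🟫⬜🟫🟩❓
❓❓🟩🟩🔴🟩⬜🟫❓
❓❓🟦🟩🟦⬜🟫🟫❓
❓❓🟩🟩🟩🟩🟫🟩❓
❓❓❓⬜⬛🟩⬜🟩❓
❓❓❓❓❓❓❓❓❓

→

❓❓❓❓❓❓❓❓❓
❓❓❓❓❓❓❓❓❓
❓🟩🟩🟦🟫🟫⬜❓❓
❓🟩⬜🟫⬜🟫🟩❓❓
❓🟩🟩🟩🔴⬜🟫❓❓
❓🟦🟩🟦⬜🟫🟫❓❓
❓🟩🟩🟩🟩🟫🟩❓❓
❓❓⬜⬛🟩⬜🟩❓❓
❓❓❓❓❓❓❓❓❓

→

❓❓❓❓❓❓❓❓❓
❓❓❓❓❓❓❓❓❓
🟩🟩🟦🟫🟫⬜🟩❓❓
🟩⬜🟫⬜🟫🟩⬛❓❓
🟩🟩🟩🟩🔴🟫🟩❓❓
🟦🟩🟦⬜🟫🟫🟦❓❓
🟩🟩🟩🟩🟫🟩🟫❓❓
❓⬜⬛🟩⬜🟩❓❓❓
❓❓❓❓❓❓❓❓❓

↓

❓❓❓❓❓❓❓❓❓
🟩🟩🟦🟫🟫⬜🟩❓❓
🟩⬜🟫⬜🟫🟩⬛❓❓
🟩🟩🟩🟩⬜🟫🟩❓❓
🟦🟩🟦⬜🔴🟫🟦❓❓
🟩🟩🟩🟩🟫🟩🟫❓❓
❓⬜⬛🟩⬜🟩🟩❓❓
❓❓❓❓❓❓❓❓❓
❓❓❓❓❓❓❓❓❓

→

❓❓❓❓❓❓❓❓❓
🟩🟦🟫🟫⬜🟩❓❓❓
⬜🟫⬜🟫🟩⬛🟩❓❓
🟩🟩🟩⬜🟫🟩🟫❓❓
🟩🟦⬜🟫🔴🟦🟩❓❓
🟩🟩🟩🟫🟩🟫⬜❓❓
⬜⬛🟩⬜🟩🟩⬜❓❓
❓❓❓❓❓❓❓❓❓
❓❓❓❓❓❓❓❓❓

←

❓❓❓❓❓❓❓❓❓
🟩🟩🟦🟫🟫⬜🟩❓❓
🟩⬜🟫⬜🟫🟩⬛🟩❓
🟩🟩🟩🟩⬜🟫🟩🟫❓
🟦🟩🟦⬜🔴🟫🟦🟩❓
🟩🟩🟩🟩🟫🟩🟫⬜❓
❓⬜⬛🟩⬜🟩🟩⬜❓
❓❓❓❓❓❓❓❓❓
❓❓❓❓❓❓❓❓❓

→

❓❓❓❓❓❓❓❓❓
🟩🟦🟫🟫⬜🟩❓❓❓
⬜🟫⬜🟫🟩⬛🟩❓❓
🟩🟩🟩⬜🟫🟩🟫❓❓
🟩🟦⬜🟫🔴🟦🟩❓❓
🟩🟩🟩🟫🟩🟫⬜❓❓
⬜⬛🟩⬜🟩🟩⬜❓❓
❓❓❓❓❓❓❓❓❓
❓❓❓❓❓❓❓❓❓

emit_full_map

🟩🟩🟦🟫🟫⬜🟩❓
🟩⬜🟫⬜🟫🟩⬛🟩
🟩🟩🟩🟩⬜🟫🟩🟫
🟦🟩🟦⬜🟫🔴🟦🟩
🟩🟩🟩🟩🟫🟩🟫⬜
❓⬜⬛🟩⬜🟩🟩⬜

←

❓❓❓❓❓❓❓❓❓
🟩🟩🟦🟫🟫⬜🟩❓❓
🟩⬜🟫⬜🟫🟩⬛🟩❓
🟩🟩🟩🟩⬜🟫🟩🟫❓
🟦🟩🟦⬜🔴🟫🟦🟩❓
🟩🟩🟩🟩🟫🟩🟫⬜❓
❓⬜⬛🟩⬜🟩🟩⬜❓
❓❓❓❓❓❓❓❓❓
❓❓❓❓❓❓❓❓❓


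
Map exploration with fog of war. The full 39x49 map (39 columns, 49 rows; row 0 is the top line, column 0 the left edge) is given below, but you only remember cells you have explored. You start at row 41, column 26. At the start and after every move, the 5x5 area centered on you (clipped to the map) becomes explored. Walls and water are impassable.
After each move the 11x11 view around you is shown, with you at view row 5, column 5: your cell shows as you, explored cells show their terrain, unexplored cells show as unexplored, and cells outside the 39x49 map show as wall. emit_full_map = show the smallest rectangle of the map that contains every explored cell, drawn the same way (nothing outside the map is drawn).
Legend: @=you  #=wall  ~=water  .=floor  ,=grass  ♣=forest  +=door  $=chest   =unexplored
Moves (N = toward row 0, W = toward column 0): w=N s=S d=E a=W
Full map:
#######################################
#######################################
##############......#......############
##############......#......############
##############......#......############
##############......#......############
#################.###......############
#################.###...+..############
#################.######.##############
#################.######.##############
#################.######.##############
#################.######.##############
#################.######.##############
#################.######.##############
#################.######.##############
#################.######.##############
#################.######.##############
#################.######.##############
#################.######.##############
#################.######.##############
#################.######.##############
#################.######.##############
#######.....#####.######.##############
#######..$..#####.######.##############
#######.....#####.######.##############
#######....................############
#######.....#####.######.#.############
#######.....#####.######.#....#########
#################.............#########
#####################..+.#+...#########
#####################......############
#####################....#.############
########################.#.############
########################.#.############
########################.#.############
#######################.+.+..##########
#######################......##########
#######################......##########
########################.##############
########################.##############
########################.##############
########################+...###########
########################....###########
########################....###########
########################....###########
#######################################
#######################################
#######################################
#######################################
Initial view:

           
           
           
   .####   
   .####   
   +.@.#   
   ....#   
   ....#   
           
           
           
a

           
           
           
   #.####  
   #.####  
   #+@..#  
   #....#  
   #....#  
           
           
           

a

           
           
           
   ##.#### 
   ##.#### 
   ##@...# 
   ##....# 
   ##....# 
           
           
           

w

           
           
           
   ##.##   
   ##.#### 
   ##@#### 
   ##+...# 
   ##....# 
   ##....# 
           
           

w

           
           
           
   #....   
   ##.##   
   ##@#### 
   ##.#### 
   ##+...# 
   ##....# 
   ##....# 
           

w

           
           
           
   #....   
   #....   
   ##@##   
   ##.#### 
   ##.#### 
   ##+...# 
   ##....# 
   ##....# 

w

           
           
           
   #.+.+   
   #....   
   #.@..   
   ##.##   
   ##.#### 
   ##.#### 
   ##+...# 
   ##....# 

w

           
           
           
   ##.#.   
   #.+.+   
   #.@..   
   #....   
   ##.##   
   ##.#### 
   ##.#### 
   ##+...# 

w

           
           
           
   ##.#.   
   ##.#.   
   #.@.+   
   #....   
   #....   
   ##.##   
   ##.#### 
   ##.#### 

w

           
           
           
   ##.#.   
   ##.#.   
   ##@#.   
   #.+.+   
   #....   
   #....   
   ##.##   
   ##.#### 

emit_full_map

##.#.  
##.#.  
##@#.  
#.+.+  
#....  
#....  
##.##  
##.####
##.####
##+...#
##....#
##....#

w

           
           
           
   ...#.   
   ##.#.   
   ##@#.   
   ##.#.   
   #.+.+   
   #....   
   #....   
   ##.##   

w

           
           
           
   .....   
   ...#.   
   ##@#.   
   ##.#.   
   ##.#.   
   #.+.+   
   #....   
   #....   

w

           
           
           
   .+.#+   
   .....   
   ..@#.   
   ##.#.   
   ##.#.   
   ##.#.   
   #.+.+   
   #....   

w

           
           
           
   .....   
   .+.#+   
   ..@..   
   ...#.   
   ##.#.   
   ##.#.   
   ##.#.   
   #.+.+   

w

           
           
           
   ##.#.   
   .....   
   .+@#+   
   .....   
   ...#.   
   ##.#.   
   ##.#.   
   ##.#.   

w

           
           
           
   ##.#.   
   ##.#.   
   ..@..   
   .+.#+   
   .....   
   ...#.   
   ##.#.   
   ##.#.   

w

           
           
           
   .....   
   ##.#.   
   ##@#.   
   .....   
   .+.#+   
   .....   
   ...#.   
   ##.#.   

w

           
           
           
   ##.##   
   .....   
   ##@#.   
   ##.#.   
   .....   
   .+.#+   
   .....   
   ...#.   

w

           
           
           
   ##.##   
   ##.##   
   ..@..   
   ##.#.   
   ##.#.   
   .....   
   .+.#+   
   .....   

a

           
           
           
   ###.##  
   ###.##  
   ..@...  
   ###.#.  
   ###.#.  
    .....  
    .+.#+  
    .....  

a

           
           
           
   ####.## 
   ####.## 
   ..@.... 
   ####.#. 
   ####.#. 
     ..... 
     .+.#+ 
     ..... 

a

           
           
           
   #####.##
   #####.##
   ..@.....
   #####.#.
   #####.#.
      .....
      .+.#+
      .....

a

           
           
           
   ######.#
   ######.#
   ..@.....
   ######.#
   ######.#
       ....
       .+.#
       ....

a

           
           
           
   .######.
   .######.
   ..@.....
   .######.
   .######.
        ...
        .+.
        ...

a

           
           
           
   #.######
   #.######
   ..@.....
   #.######
   #.######
         ..
         .+
         ..

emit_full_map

#.######.##  
#.######.##  
..@........  
#.######.#.  
#.######.#.  
      .....  
      .+.#+  
      .....  
      ...#.  
      ##.#.  
      ##.#.  
      ##.#.  
      #.+.+  
      #....  
      #....  
      ##.##  
      ##.####
      ##.####
      ##+...#
      ##....#
      ##....#
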